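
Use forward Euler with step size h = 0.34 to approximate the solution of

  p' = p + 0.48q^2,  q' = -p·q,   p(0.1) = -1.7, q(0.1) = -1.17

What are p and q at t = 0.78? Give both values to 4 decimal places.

Euler on (p,q): p_{n+1} = p_n + h·p', q_{n+1} = q_n + h·q'.
0.100000: (-1.700000, -1.170000); f=(-1.042928, -1.989000) → (-2.054596, -1.846260)
0.440000: (-2.054596, -1.846260); f=(-0.418431, -3.793318) → (-2.196862, -3.135988)
(p(0.78), q(0.78)) ≈ (-2.1969, -3.1360)

-2.1969, -3.1360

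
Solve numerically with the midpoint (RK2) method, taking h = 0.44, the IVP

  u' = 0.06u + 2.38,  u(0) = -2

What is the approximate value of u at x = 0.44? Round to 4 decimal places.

-0.9925

Midpoint: k1 = f(x_n, u_n); k2 = f(x_n + h/2, u_n + (h/2)·k1); u_{n+1} = u_n + h·k2.
x=0.000000, u=-2.000000:
  k1 = f(0.000000, -2.000000) = 2.260000
  k2 = f(0.220000, -1.502800) = 2.289832
  u ← -2.000000 + 0.44·2.289832 = -0.992474
u(0.44) ≈ -0.9925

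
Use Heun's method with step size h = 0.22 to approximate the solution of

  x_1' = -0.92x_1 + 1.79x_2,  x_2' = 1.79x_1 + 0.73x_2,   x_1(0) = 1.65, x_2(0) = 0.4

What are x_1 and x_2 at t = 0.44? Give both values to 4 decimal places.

1.8999, 2.0512

Heun on (x_1,x_2): k1 = f(t_n, state_n); k2 = f(t_n + h, state_n + h·k1); state_{n+1} = state_n + (h/2)·(k1 + k2).
0.000000: (1.650000, 0.400000)
  k1 = (-0.802000, 3.245500)
  predictor → (1.473560, 1.114010)
  k2 = (0.638403, 3.450900)
  → (1.632004, 1.136604)
0.220000: (1.632004, 1.136604)
  k1 = (0.533077, 3.751009)
  predictor → (1.749281, 1.961826)
  k2 = (1.902330, 4.563346)
  → (1.899899, 2.051183)
(x_1(0.44), x_2(0.44)) ≈ (1.8999, 2.0512)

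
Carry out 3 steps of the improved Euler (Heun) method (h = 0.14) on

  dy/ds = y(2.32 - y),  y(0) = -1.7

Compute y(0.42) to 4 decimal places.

Heun: k1 = f(s_n, y_n); k2 = f(s_n + h, y_n + h·k1); y_{n+1} = y_n + (h/2)·(k1 + k2).
s=0.000000, y=-1.700000:
  k1 = f(0.000000, -1.700000) = -6.834000
  k2 = f(0.140000, -2.656760) = -13.222057
  y ← -1.700000 + (0.14/2)·(-6.834000 + (-13.222057)) = -3.103924
s=0.140000, y=-3.103924:
  k1 = f(0.140000, -3.103924) = -16.835448
  k2 = f(0.280000, -5.460887) = -42.490540
  y ← -3.103924 + (0.14/2)·(-16.835448 + (-42.490540)) = -7.256743
s=0.280000, y=-7.256743:
  k1 = f(0.280000, -7.256743) = -69.495965
  k2 = f(0.420000, -16.986178) = -327.938185
  y ← -7.256743 + (0.14/2)·(-69.495965 + (-327.938185)) = -35.077134
y(0.42) ≈ -35.0771

-35.0771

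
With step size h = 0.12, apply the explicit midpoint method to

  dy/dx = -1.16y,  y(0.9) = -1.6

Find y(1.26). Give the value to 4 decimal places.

-1.0554

Midpoint: k1 = f(x_n, y_n); k2 = f(x_n + h/2, y_n + (h/2)·k1); y_{n+1} = y_n + h·k2.
x=0.900000, y=-1.600000:
  k1 = f(0.900000, -1.600000) = 1.856000
  k2 = f(0.960000, -1.488640) = 1.726822
  y ← -1.600000 + 0.12·1.726822 = -1.392781
x=1.020000, y=-1.392781:
  k1 = f(1.020000, -1.392781) = 1.615626
  k2 = f(1.080000, -1.295844) = 1.503179
  y ← -1.392781 + 0.12·1.503179 = -1.212400
x=1.140000, y=-1.212400:
  k1 = f(1.140000, -1.212400) = 1.406384
  k2 = f(1.200000, -1.128017) = 1.308500
  y ← -1.212400 + 0.12·1.308500 = -1.055380
y(1.26) ≈ -1.0554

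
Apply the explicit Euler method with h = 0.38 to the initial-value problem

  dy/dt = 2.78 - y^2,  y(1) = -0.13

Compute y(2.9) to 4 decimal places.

Euler: y_{n+1} = y_n + h·f(t_n, y_n).
t=1.000000, y=-0.130000: f=2.763100 → y ← -0.130000 + 0.38·2.763100 = 0.919978
t=1.380000, y=0.919978: f=1.933640 → y ← 0.919978 + 0.38·1.933640 = 1.654761
t=1.760000, y=1.654761: f=0.041765 → y ← 1.654761 + 0.38·0.041765 = 1.670632
t=2.140000, y=1.670632: f=-0.011011 → y ← 1.670632 + 0.38·(-0.011011) = 1.666448
t=2.520000, y=1.666448: f=0.002952 → y ← 1.666448 + 0.38·0.002952 = 1.667569
y(2.9) ≈ 1.6676

1.6676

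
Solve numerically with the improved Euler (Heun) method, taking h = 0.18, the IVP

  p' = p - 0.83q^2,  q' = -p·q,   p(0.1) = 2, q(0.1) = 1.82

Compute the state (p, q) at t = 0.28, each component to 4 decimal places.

1.9991, 1.2969

Heun on (p,q): k1 = f(t_n, state_n); k2 = f(t_n + h, state_n + h·k1); state_{n+1} = state_n + (h/2)·(k1 + k2).
0.100000: (2.000000, 1.820000)
  k1 = (-0.749292, -3.640000)
  predictor → (1.865127, 1.164800)
  k2 = (0.739017, -2.172500)
  → (1.999075, 1.296875)
(p(0.28), q(0.28)) ≈ (1.9991, 1.2969)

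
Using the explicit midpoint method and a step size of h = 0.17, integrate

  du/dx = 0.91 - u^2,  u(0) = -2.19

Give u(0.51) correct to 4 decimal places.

-16.1889

Midpoint: k1 = f(x_n, u_n); k2 = f(x_n + h/2, u_n + (h/2)·k1); u_{n+1} = u_n + h·k2.
x=0.000000, u=-2.190000:
  k1 = f(0.000000, -2.190000) = -3.886100
  k2 = f(0.085000, -2.520319) = -5.442005
  u ← -2.190000 + 0.17·(-5.442005) = -3.115141
x=0.170000, u=-3.115141:
  k1 = f(0.170000, -3.115141) = -8.794103
  k2 = f(0.255000, -3.862640) = -14.009985
  u ← -3.115141 + 0.17·(-14.009985) = -5.496838
x=0.340000, u=-5.496838:
  k1 = f(0.340000, -5.496838) = -29.305232
  k2 = f(0.425000, -7.987783) = -62.894679
  u ← -5.496838 + 0.17·(-62.894679) = -16.188934
u(0.51) ≈ -16.1889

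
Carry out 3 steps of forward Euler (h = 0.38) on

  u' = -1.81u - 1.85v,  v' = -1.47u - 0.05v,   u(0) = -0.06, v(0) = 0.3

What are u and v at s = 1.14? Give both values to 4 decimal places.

Euler on (u,v): u_{n+1} = u_n + h·u', v_{n+1} = v_n + h·v'.
0.000000: (-0.060000, 0.300000); f=(-0.446400, 0.073200) → (-0.229632, 0.327816)
0.380000: (-0.229632, 0.327816); f=(-0.190826, 0.321168) → (-0.302146, 0.449860)
0.760000: (-0.302146, 0.449860); f=(-0.285357, 0.421661) → (-0.410581, 0.610091)
(u(1.14), v(1.14)) ≈ (-0.4106, 0.6101)

-0.4106, 0.6101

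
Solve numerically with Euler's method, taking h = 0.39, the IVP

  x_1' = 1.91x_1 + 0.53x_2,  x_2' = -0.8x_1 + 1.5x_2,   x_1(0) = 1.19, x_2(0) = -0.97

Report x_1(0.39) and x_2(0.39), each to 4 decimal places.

Euler on (x_1,x_2): x_1_{n+1} = x_1_n + h·x_1', x_2_{n+1} = x_2_n + h·x_2'.
0.000000: (1.190000, -0.970000); f=(1.758800, -2.407000) → (1.875932, -1.908730)
(x_1(0.39), x_2(0.39)) ≈ (1.8759, -1.9087)

1.8759, -1.9087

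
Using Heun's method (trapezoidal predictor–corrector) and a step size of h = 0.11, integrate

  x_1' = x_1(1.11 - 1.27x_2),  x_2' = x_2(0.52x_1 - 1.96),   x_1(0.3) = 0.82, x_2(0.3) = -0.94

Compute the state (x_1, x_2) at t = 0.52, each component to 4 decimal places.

Heun on (x_1,x_2): k1 = f(t_n, state_n); k2 = f(t_n + h, state_n + h·k1); state_{n+1} = state_n + (h/2)·(k1 + k2).
0.300000: (0.820000, -0.940000)
  k1 = (1.889116, 1.441584)
  predictor → (1.027803, -0.781426)
  k2 = (2.160864, 1.113956)
  → (1.042749, -0.799445)
0.410000: (1.042749, -0.799445)
  k1 = (2.216150, 1.133430)
  predictor → (1.286525, -0.674768)
  k2 = (2.530538, 0.871130)
  → (1.303817, -0.689195)
(x_1(0.52), x_2(0.52)) ≈ (1.3038, -0.6892)

1.3038, -0.6892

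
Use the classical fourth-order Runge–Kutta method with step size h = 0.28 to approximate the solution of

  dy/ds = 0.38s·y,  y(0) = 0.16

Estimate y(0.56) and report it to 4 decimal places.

RK4: k1 = f(s_n, y_n); k2 = f(s_n + h/2, y_n + (h/2)·k1); k3 = f(s_n + h/2, y_n + (h/2)·k2); k4 = f(s_n + h, y_n + h·k3); y_{n+1} = y_n + (h/6)·(k1 + 2k2 + 2k3 + k4).
s=0.000000, y=0.160000:
  k1 = f(0.000000, 0.160000) = 0.000000
  k2 = f(0.140000, 0.160000) = 0.008512
  k3 = f(0.140000, 0.161192) = 0.008575
  k4 = f(0.280000, 0.162401) = 0.017279
  y ← 0.160000 + (0.28/6)·(k1 + 2k2 + 2k3 + k4) = 0.162401
s=0.280000, y=0.162401:
  k1 = f(0.280000, 0.162401) = 0.017279
  k2 = f(0.420000, 0.164820) = 0.026305
  k3 = f(0.420000, 0.166084) = 0.026507
  k4 = f(0.560000, 0.169823) = 0.036138
  y ← 0.162401 + (0.28/6)·(k1 + 2k2 + 2k3 + k4) = 0.169823
y(0.56) ≈ 0.1698

0.1698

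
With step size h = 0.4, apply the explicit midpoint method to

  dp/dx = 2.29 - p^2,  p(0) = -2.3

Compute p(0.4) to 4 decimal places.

-4.7480

Midpoint: k1 = f(x_n, p_n); k2 = f(x_n + h/2, p_n + (h/2)·k1); p_{n+1} = p_n + h·k2.
x=0.000000, p=-2.300000:
  k1 = f(0.000000, -2.300000) = -3.000000
  k2 = f(0.200000, -2.900000) = -6.120000
  p ← -2.300000 + 0.4·(-6.120000) = -4.748000
p(0.4) ≈ -4.7480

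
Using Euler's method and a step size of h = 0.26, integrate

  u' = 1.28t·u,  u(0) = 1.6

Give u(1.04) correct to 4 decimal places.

2.5687

Euler: u_{n+1} = u_n + h·f(t_n, u_n).
t=0.000000, u=1.600000: f=0.000000 → u ← 1.600000 + 0.26·0.000000 = 1.600000
t=0.260000, u=1.600000: f=0.532480 → u ← 1.600000 + 0.26·0.532480 = 1.738445
t=0.520000, u=1.738445: f=1.157109 → u ← 1.738445 + 0.26·1.157109 = 2.039293
t=0.780000, u=2.039293: f=2.036030 → u ← 2.039293 + 0.26·2.036030 = 2.568661
u(1.04) ≈ 2.5687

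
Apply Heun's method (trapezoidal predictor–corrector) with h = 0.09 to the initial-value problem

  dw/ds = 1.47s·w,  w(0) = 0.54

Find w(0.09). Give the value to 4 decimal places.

Heun: k1 = f(s_n, w_n); k2 = f(s_n + h, w_n + h·k1); w_{n+1} = w_n + (h/2)·(k1 + k2).
s=0.000000, w=0.540000:
  k1 = f(0.000000, 0.540000) = 0.000000
  k2 = f(0.090000, 0.540000) = 0.071442
  w ← 0.540000 + (0.09/2)·(0.000000 + 0.071442) = 0.543215
w(0.09) ≈ 0.5432

0.5432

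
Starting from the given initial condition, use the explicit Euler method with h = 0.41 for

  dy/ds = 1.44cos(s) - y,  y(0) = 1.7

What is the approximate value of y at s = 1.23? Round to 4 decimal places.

Euler: y_{n+1} = y_n + h·f(s_n, y_n).
s=0.000000, y=1.700000: f=-0.260000 → y ← 1.700000 + 0.41·(-0.260000) = 1.593400
s=0.410000, y=1.593400: f=-0.272746 → y ← 1.593400 + 0.41·(-0.272746) = 1.481574
s=0.820000, y=1.481574: f=-0.499176 → y ← 1.481574 + 0.41·(-0.499176) = 1.276912
y(1.23) ≈ 1.2769

1.2769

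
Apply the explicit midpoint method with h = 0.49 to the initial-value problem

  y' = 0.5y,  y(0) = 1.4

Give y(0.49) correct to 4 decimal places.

1.7850

Midpoint: k1 = f(s_n, y_n); k2 = f(s_n + h/2, y_n + (h/2)·k1); y_{n+1} = y_n + h·k2.
s=0.000000, y=1.400000:
  k1 = f(0.000000, 1.400000) = 0.700000
  k2 = f(0.245000, 1.571500) = 0.785750
  y ← 1.400000 + 0.49·0.785750 = 1.785017
y(0.49) ≈ 1.7850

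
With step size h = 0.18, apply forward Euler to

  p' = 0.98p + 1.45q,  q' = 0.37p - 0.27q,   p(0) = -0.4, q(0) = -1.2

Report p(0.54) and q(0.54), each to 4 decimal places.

Euler on (p,q): p_{n+1} = p_n + h·p', q_{n+1} = q_n + h·q'.
0.000000: (-0.400000, -1.200000); f=(-2.132000, 0.176000) → (-0.783760, -1.168320)
0.180000: (-0.783760, -1.168320); f=(-2.462149, 0.025455) → (-1.226947, -1.163738)
0.360000: (-1.226947, -1.163738); f=(-2.889828, -0.139761) → (-1.747116, -1.188895)
(p(0.54), q(0.54)) ≈ (-1.7471, -1.1889)

-1.7471, -1.1889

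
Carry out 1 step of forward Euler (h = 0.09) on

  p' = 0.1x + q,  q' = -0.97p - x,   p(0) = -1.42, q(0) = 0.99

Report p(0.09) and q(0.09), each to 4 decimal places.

-1.3309, 1.1140

Euler on (p,q): p_{n+1} = p_n + h·p', q_{n+1} = q_n + h·q'.
0.000000: (-1.420000, 0.990000); f=(0.990000, 1.377400) → (-1.330900, 1.113966)
(p(0.09), q(0.09)) ≈ (-1.3309, 1.1140)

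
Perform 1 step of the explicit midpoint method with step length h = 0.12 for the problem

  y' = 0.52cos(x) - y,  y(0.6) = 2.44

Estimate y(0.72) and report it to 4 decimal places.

Midpoint: k1 = f(x_n, y_n); k2 = f(x_n + h/2, y_n + (h/2)·k1); y_{n+1} = y_n + h·k2.
x=0.600000, y=2.440000:
  k1 = f(0.600000, 2.440000) = -2.010825
  k2 = f(0.660000, 2.319350) = -1.908555
  y ← 2.440000 + 0.12·(-1.908555) = 2.210973
y(0.72) ≈ 2.2110

2.2110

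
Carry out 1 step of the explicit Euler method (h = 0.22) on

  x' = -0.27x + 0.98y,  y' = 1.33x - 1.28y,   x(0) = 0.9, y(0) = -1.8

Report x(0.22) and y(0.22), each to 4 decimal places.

Euler on (x,y): x_{n+1} = x_n + h·x', y_{n+1} = y_n + h·y'.
0.000000: (0.900000, -1.800000); f=(-2.007000, 3.501000) → (0.458460, -1.029780)
(x(0.22), y(0.22)) ≈ (0.4585, -1.0298)

0.4585, -1.0298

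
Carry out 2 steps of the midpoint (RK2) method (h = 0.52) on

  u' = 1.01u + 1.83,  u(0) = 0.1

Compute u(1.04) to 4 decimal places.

Midpoint: k1 = f(s_n, u_n); k2 = f(s_n + h/2, u_n + (h/2)·k1); u_{n+1} = u_n + h·k2.
s=0.000000, u=0.100000:
  k1 = f(0.000000, 0.100000) = 1.931000
  k2 = f(0.260000, 0.602060) = 2.438081
  u ← 0.100000 + 0.52·2.438081 = 1.367802
s=0.520000, u=1.367802:
  k1 = f(0.520000, 1.367802) = 3.211480
  k2 = f(0.780000, 2.202787) = 4.054815
  u ← 1.367802 + 0.52·4.054815 = 3.476305
u(1.04) ≈ 3.4763

3.4763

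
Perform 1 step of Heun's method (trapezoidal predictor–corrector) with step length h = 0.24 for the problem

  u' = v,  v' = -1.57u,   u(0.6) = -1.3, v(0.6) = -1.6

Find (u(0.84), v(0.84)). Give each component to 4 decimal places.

Heun on (u,v): k1 = f(t_n, state_n); k2 = f(t_n + h, state_n + h·k1); state_{n+1} = state_n + (h/2)·(k1 + k2).
0.600000: (-1.300000, -1.600000)
  k1 = (-1.600000, 2.041000)
  predictor → (-1.684000, -1.110160)
  k2 = (-1.110160, 2.643880)
  → (-1.625219, -1.037814)
(u(0.84), v(0.84)) ≈ (-1.6252, -1.0378)

-1.6252, -1.0378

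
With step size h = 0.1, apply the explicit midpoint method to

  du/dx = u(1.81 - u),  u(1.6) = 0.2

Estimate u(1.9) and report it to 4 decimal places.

Midpoint: k1 = f(x_n, u_n); k2 = f(x_n + h/2, u_n + (h/2)·k1); u_{n+1} = u_n + h·k2.
x=1.600000, u=0.200000:
  k1 = f(1.600000, 0.200000) = 0.322000
  k2 = f(1.650000, 0.216100) = 0.344442
  u ← 0.200000 + 0.1·0.344442 = 0.234444
x=1.700000, u=0.234444:
  k1 = f(1.700000, 0.234444) = 0.369380
  k2 = f(1.750000, 0.252913) = 0.393808
  u ← 0.234444 + 0.1·0.393808 = 0.273825
x=1.800000, u=0.273825:
  k1 = f(1.800000, 0.273825) = 0.420643
  k2 = f(1.850000, 0.294857) = 0.446751
  u ← 0.273825 + 0.1·0.446751 = 0.318500
u(1.9) ≈ 0.3185

0.3185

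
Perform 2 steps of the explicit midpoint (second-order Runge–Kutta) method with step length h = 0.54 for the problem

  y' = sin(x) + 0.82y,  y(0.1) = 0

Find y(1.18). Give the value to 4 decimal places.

Midpoint: k1 = f(x_n, y_n); k2 = f(x_n + h/2, y_n + (h/2)·k1); y_{n+1} = y_n + h·k2.
x=0.100000, y=0.000000:
  k1 = f(0.100000, 0.000000) = 0.099833
  k2 = f(0.370000, 0.026955) = 0.383719
  y ← 0.000000 + 0.54·0.383719 = 0.207208
x=0.640000, y=0.207208:
  k1 = f(0.640000, 0.207208) = 0.767106
  k2 = f(0.910000, 0.414327) = 1.129252
  y ← 0.207208 + 0.54·1.129252 = 0.817004
y(1.18) ≈ 0.8170

0.8170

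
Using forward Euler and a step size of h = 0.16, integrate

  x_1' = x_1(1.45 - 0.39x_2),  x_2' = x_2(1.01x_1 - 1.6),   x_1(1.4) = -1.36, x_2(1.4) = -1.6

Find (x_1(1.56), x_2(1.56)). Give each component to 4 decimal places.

Euler on (x_1,x_2): x_1_{n+1} = x_1_n + h·x_1', x_2_{n+1} = x_2_n + h·x_2'.
1.400000: (-1.360000, -1.600000); f=(-2.820640, 4.757760) → (-1.811302, -0.838758)
(x_1(1.56), x_2(1.56)) ≈ (-1.8113, -0.8388)

-1.8113, -0.8388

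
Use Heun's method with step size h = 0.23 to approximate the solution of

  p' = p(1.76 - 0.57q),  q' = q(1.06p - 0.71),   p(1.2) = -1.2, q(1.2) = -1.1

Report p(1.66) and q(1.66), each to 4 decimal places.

-3.1083, -0.3462

Heun on (p,q): k1 = f(x_n, state_n); k2 = f(x_n + h, state_n + h·k1); state_{n+1} = state_n + (h/2)·(k1 + k2).
1.200000: (-1.200000, -1.100000)
  k1 = (-2.864400, 2.180200)
  predictor → (-1.858812, -0.598554)
  k2 = (-3.905691, 1.604329)
  → (-1.978560, -0.664779)
1.430000: (-1.978560, -0.664779)
  k1 = (-4.231991, 1.866217)
  predictor → (-2.951918, -0.235549)
  k2 = (-5.591710, 0.904281)
  → (-3.108286, -0.346172)
(p(1.66), q(1.66)) ≈ (-3.1083, -0.3462)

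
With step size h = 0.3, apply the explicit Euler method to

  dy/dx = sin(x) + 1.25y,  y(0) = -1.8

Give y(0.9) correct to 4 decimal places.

Euler: y_{n+1} = y_n + h·f(x_n, y_n).
x=0.000000, y=-1.800000: f=-2.250000 → y ← -1.800000 + 0.3·(-2.250000) = -2.475000
x=0.300000, y=-2.475000: f=-2.798230 → y ← -2.475000 + 0.3·(-2.798230) = -3.314469
x=0.600000, y=-3.314469: f=-3.578444 → y ← -3.314469 + 0.3·(-3.578444) = -4.388002
y(0.9) ≈ -4.3880

-4.3880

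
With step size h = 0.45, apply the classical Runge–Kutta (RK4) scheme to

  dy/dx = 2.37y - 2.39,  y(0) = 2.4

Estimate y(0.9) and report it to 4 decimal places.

RK4: k1 = f(x_n, y_n); k2 = f(x_n + h/2, y_n + (h/2)·k1); k3 = f(x_n + h/2, y_n + (h/2)·k2); k4 = f(x_n + h, y_n + h·k3); y_{n+1} = y_n + (h/6)·(k1 + 2k2 + 2k3 + k4).
x=0.000000, y=2.400000:
  k1 = f(0.000000, 2.400000) = 3.298000
  k2 = f(0.225000, 3.142050) = 5.056658
  k3 = f(0.225000, 3.537748) = 5.994463
  k4 = f(0.450000, 5.097508) = 9.691095
  y ← 2.400000 + (0.45/6)·(k1 + 2k2 + 2k3 + k4) = 5.031850
x=0.450000, y=5.031850:
  k1 = f(0.450000, 5.031850) = 9.535485
  k2 = f(0.675000, 7.177335) = 14.620283
  k3 = f(0.675000, 8.321414) = 17.331751
  k4 = f(0.900000, 12.831138) = 28.019798
  y ← 5.031850 + (0.45/6)·(k1 + 2k2 + 2k3 + k4) = 12.641302
y(0.9) ≈ 12.6413

12.6413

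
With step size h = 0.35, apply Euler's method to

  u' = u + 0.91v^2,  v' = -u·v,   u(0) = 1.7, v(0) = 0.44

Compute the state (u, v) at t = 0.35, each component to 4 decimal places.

Euler on (u,v): u_{n+1} = u_n + h·u', v_{n+1} = v_n + h·v'.
0.000000: (1.700000, 0.440000); f=(1.876176, -0.748000) → (2.356662, 0.178200)
(u(0.35), v(0.35)) ≈ (2.3567, 0.1782)

2.3567, 0.1782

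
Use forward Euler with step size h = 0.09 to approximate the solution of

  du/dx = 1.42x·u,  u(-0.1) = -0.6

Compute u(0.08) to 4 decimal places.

-0.5916

Euler: u_{n+1} = u_n + h·f(x_n, u_n).
x=-0.100000, u=-0.600000: f=0.085200 → u ← -0.600000 + 0.09·0.085200 = -0.592332
x=-0.010000, u=-0.592332: f=0.008411 → u ← -0.592332 + 0.09·0.008411 = -0.591575
u(0.08) ≈ -0.5916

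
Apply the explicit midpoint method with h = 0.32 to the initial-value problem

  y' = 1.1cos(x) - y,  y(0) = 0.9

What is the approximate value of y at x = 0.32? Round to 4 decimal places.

Midpoint: k1 = f(x_n, y_n); k2 = f(x_n + h/2, y_n + (h/2)·k1); y_{n+1} = y_n + h·k2.
x=0.000000, y=0.900000:
  k1 = f(0.000000, 0.900000) = 0.200000
  k2 = f(0.160000, 0.932000) = 0.153950
  y ← 0.900000 + 0.32·0.153950 = 0.949264
y(0.32) ≈ 0.9493

0.9493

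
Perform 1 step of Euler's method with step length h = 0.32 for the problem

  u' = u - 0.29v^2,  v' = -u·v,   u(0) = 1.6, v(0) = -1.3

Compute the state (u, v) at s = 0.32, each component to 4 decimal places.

1.9552, -0.6344

Euler on (u,v): u_{n+1} = u_n + h·u', v_{n+1} = v_n + h·v'.
0.000000: (1.600000, -1.300000); f=(1.109900, 2.080000) → (1.955168, -0.634400)
(u(0.32), v(0.32)) ≈ (1.9552, -0.6344)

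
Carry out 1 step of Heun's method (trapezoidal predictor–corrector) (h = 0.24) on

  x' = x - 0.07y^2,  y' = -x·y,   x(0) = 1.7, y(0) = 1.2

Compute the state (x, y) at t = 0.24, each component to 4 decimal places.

Heun on (x,y): k1 = f(t_n, state_n); k2 = f(t_n + h, state_n + h·k1); state_{n+1} = state_n + (h/2)·(k1 + k2).
0.000000: (1.700000, 1.200000)
  k1 = (1.599200, -2.040000)
  predictor → (2.083808, 0.710400)
  k2 = (2.048481, -1.480337)
  → (2.137722, 0.777560)
(x(0.24), y(0.24)) ≈ (2.1377, 0.7776)

2.1377, 0.7776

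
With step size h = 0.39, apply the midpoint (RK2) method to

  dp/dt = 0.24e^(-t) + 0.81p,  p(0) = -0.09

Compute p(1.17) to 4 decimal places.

Midpoint: k1 = f(t_n, p_n); k2 = f(t_n + h/2, p_n + (h/2)·k1); p_{n+1} = p_n + h·k2.
t=0.000000, p=-0.090000:
  k1 = f(0.000000, -0.090000) = 0.167100
  k2 = f(0.195000, -0.057416) = 0.150974
  p ← -0.090000 + 0.39·0.150974 = -0.031120
t=0.390000, p=-0.031120:
  k1 = f(0.390000, -0.031120) = 0.137286
  k2 = f(0.585000, -0.004349) = 0.130182
  p ← -0.031120 + 0.39·0.130182 = 0.019651
t=0.780000, p=0.019651:
  k1 = f(0.780000, 0.019651) = 0.125935
  k2 = f(0.975000, 0.044208) = 0.126335
  p ← 0.019651 + 0.39·0.126335 = 0.068921
p(1.17) ≈ 0.0689

0.0689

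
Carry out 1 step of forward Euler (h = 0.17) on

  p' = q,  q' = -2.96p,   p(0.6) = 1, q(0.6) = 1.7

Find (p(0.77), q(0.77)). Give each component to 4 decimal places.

1.2890, 1.1968

Euler on (p,q): p_{n+1} = p_n + h·p', q_{n+1} = q_n + h·q'.
0.600000: (1.000000, 1.700000); f=(1.700000, -2.960000) → (1.289000, 1.196800)
(p(0.77), q(0.77)) ≈ (1.2890, 1.1968)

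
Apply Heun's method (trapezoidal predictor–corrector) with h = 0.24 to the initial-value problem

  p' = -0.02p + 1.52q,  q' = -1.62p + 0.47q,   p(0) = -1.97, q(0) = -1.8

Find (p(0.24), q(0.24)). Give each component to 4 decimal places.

Heun on (p,q): k1 = f(t_n, state_n); k2 = f(t_n + h, state_n + h·k1); state_{n+1} = state_n + (h/2)·(k1 + k2).
0.000000: (-1.970000, -1.800000)
  k1 = (-2.696600, 2.345400)
  predictor → (-2.617184, -1.237104)
  k2 = (-1.828054, 3.658399)
  → (-2.512959, -1.079544)
(p(0.24), q(0.24)) ≈ (-2.5130, -1.0795)

-2.5130, -1.0795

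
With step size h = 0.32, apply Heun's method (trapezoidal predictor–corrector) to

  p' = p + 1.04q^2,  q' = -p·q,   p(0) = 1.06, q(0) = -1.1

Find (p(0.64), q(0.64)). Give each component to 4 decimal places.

Heun on (p,q): k1 = f(x_n, state_n); k2 = f(x_n + h, state_n + h·k1); state_{n+1} = state_n + (h/2)·(k1 + k2).
0.000000: (1.060000, -1.100000)
  k1 = (2.318400, 1.166000)
  predictor → (1.801888, -0.726880)
  k2 = (2.351377, 1.309756)
  → (1.807164, -0.703879)
0.320000: (1.807164, -0.703879)
  k1 = (2.322428, 1.272025)
  predictor → (2.550341, -0.296831)
  k2 = (2.641974, 0.757020)
  → (2.601469, -0.379232)
(p(0.64), q(0.64)) ≈ (2.6015, -0.3792)

2.6015, -0.3792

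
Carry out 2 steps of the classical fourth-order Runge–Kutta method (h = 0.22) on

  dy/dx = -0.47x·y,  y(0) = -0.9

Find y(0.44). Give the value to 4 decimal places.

-0.8600

RK4: k1 = f(x_n, y_n); k2 = f(x_n + h/2, y_n + (h/2)·k1); k3 = f(x_n + h/2, y_n + (h/2)·k2); k4 = f(x_n + h, y_n + h·k3); y_{n+1} = y_n + (h/6)·(k1 + 2k2 + 2k3 + k4).
x=0.000000, y=-0.900000:
  k1 = f(0.000000, -0.900000) = 0.000000
  k2 = f(0.110000, -0.900000) = 0.046530
  k3 = f(0.110000, -0.894882) = 0.046265
  k4 = f(0.220000, -0.889822) = 0.092008
  y ← -0.900000 + (0.22/6)·(k1 + 2k2 + 2k3 + k4) = -0.889821
x=0.220000, y=-0.889821:
  k1 = f(0.220000, -0.889821) = 0.092008
  k2 = f(0.330000, -0.879701) = 0.136442
  k3 = f(0.330000, -0.874813) = 0.135683
  k4 = f(0.440000, -0.859971) = 0.177842
  y ← -0.889821 + (0.22/6)·(k1 + 2k2 + 2k3 + k4) = -0.859971
y(0.44) ≈ -0.8600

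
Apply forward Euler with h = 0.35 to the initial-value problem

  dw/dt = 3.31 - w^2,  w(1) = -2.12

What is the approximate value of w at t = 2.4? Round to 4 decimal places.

-23.3682

Euler: w_{n+1} = w_n + h·f(t_n, w_n).
t=1.000000, w=-2.120000: f=-1.184400 → w ← -2.120000 + 0.35·(-1.184400) = -2.534540
t=1.350000, w=-2.534540: f=-3.113893 → w ← -2.534540 + 0.35·(-3.113893) = -3.624403
t=1.700000, w=-3.624403: f=-9.826294 → w ← -3.624403 + 0.35·(-9.826294) = -7.063605
t=2.050000, w=-7.063605: f=-46.584521 → w ← -7.063605 + 0.35·(-46.584521) = -23.368188
w(2.4) ≈ -23.3682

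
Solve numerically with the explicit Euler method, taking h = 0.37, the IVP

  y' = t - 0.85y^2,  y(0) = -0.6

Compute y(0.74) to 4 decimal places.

Euler: y_{n+1} = y_n + h·f(t_n, y_n).
t=0.000000, y=-0.600000: f=-0.306000 → y ← -0.600000 + 0.37·(-0.306000) = -0.713220
t=0.370000, y=-0.713220: f=-0.062380 → y ← -0.713220 + 0.37·(-0.062380) = -0.736301
y(0.74) ≈ -0.7363

-0.7363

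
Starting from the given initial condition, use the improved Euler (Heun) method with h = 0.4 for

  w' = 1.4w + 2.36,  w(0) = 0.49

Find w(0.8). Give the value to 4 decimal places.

Heun: k1 = f(s_n, w_n); k2 = f(s_n + h, w_n + h·k1); w_{n+1} = w_n + (h/2)·(k1 + k2).
s=0.000000, w=0.490000:
  k1 = f(0.000000, 0.490000) = 3.046000
  k2 = f(0.400000, 1.708400) = 4.751760
  w ← 0.490000 + (0.4/2)·(3.046000 + 4.751760) = 2.049552
s=0.400000, w=2.049552:
  k1 = f(0.400000, 2.049552) = 5.229373
  k2 = f(0.800000, 4.141301) = 8.157822
  w ← 2.049552 + (0.4/2)·(5.229373 + 8.157822) = 4.726991
w(0.8) ≈ 4.7270

4.7270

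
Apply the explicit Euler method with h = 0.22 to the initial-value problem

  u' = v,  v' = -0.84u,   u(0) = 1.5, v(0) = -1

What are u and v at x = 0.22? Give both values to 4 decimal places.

1.2800, -1.2772

Euler on (u,v): u_{n+1} = u_n + h·u', v_{n+1} = v_n + h·v'.
0.000000: (1.500000, -1.000000); f=(-1.000000, -1.260000) → (1.280000, -1.277200)
(u(0.22), v(0.22)) ≈ (1.2800, -1.2772)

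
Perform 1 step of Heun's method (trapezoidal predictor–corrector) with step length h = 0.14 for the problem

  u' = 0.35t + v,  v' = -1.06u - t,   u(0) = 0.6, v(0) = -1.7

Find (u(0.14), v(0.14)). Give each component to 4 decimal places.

0.3592, -1.7812

Heun on (u,v): k1 = f(t_n, state_n); k2 = f(t_n + h, state_n + h·k1); state_{n+1} = state_n + (h/2)·(k1 + k2).
0.000000: (0.600000, -1.700000)
  k1 = (-1.700000, -0.636000)
  predictor → (0.362000, -1.789040)
  k2 = (-1.740040, -0.523720)
  → (0.359197, -1.781180)
(u(0.14), v(0.14)) ≈ (0.3592, -1.7812)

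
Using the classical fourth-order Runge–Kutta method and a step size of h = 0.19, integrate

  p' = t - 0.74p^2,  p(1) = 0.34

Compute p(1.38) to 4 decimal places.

0.7120

RK4: k1 = f(t_n, p_n); k2 = f(t_n + h/2, p_n + (h/2)·k1); k3 = f(t_n + h/2, p_n + (h/2)·k2); k4 = f(t_n + h, p_n + h·k3); p_{n+1} = p_n + (h/6)·(k1 + 2k2 + 2k3 + k4).
t=1.000000, p=0.340000:
  k1 = f(1.000000, 0.340000) = 0.914456
  k2 = f(1.095000, 0.426873) = 0.960157
  k3 = f(1.095000, 0.431215) = 0.957400
  k4 = f(1.190000, 0.521906) = 0.988434
  p ← 0.340000 + (0.19/6)·(k1 + 2k2 + 2k3 + k4) = 0.521703
t=1.190000, p=0.521703:
  k1 = f(1.190000, 0.521703) = 0.988591
  k2 = f(1.285000, 0.615620) = 1.004549
  k3 = f(1.285000, 0.617136) = 1.003166
  k4 = f(1.380000, 0.712305) = 1.004540
  p ← 0.521703 + (0.19/6)·(k1 + 2k2 + 2k3 + k4) = 0.711975
p(1.38) ≈ 0.7120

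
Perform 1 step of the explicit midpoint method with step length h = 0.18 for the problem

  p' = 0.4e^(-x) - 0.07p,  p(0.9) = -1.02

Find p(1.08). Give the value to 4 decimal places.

Midpoint: k1 = f(x_n, p_n); k2 = f(x_n + h/2, p_n + (h/2)·k1); p_{n+1} = p_n + h·k2.
x=0.900000, p=-1.020000:
  k1 = f(0.900000, -1.020000) = 0.234028
  k2 = f(0.990000, -0.998937) = 0.218556
  p ← -1.020000 + 0.18·0.218556 = -0.980660
p(1.08) ≈ -0.9807

-0.9807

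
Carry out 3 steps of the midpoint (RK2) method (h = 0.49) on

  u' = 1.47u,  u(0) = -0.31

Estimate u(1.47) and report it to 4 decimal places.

Midpoint: k1 = f(x_n, u_n); k2 = f(x_n + h/2, u_n + (h/2)·k1); u_{n+1} = u_n + h·k2.
x=0.000000, u=-0.310000:
  k1 = f(0.000000, -0.310000) = -0.455700
  k2 = f(0.245000, -0.421646) = -0.619820
  u ← -0.310000 + 0.49·(-0.619820) = -0.613712
x=0.490000, u=-0.613712:
  k1 = f(0.490000, -0.613712) = -0.902157
  k2 = f(0.735000, -0.834740) = -1.227068
  u ← -0.613712 + 0.49·(-1.227068) = -1.214975
x=0.980000, u=-1.214975:
  k1 = f(0.980000, -1.214975) = -1.786014
  k2 = f(1.225000, -1.652549) = -2.429247
  u ← -1.214975 + 0.49·(-2.429247) = -2.405306
u(1.47) ≈ -2.4053

-2.4053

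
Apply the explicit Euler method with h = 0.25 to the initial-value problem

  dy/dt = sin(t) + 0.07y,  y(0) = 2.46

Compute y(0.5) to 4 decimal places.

2.6087

Euler: y_{n+1} = y_n + h·f(t_n, y_n).
t=0.000000, y=2.460000: f=0.172200 → y ← 2.460000 + 0.25·0.172200 = 2.503050
t=0.250000, y=2.503050: f=0.422617 → y ← 2.503050 + 0.25·0.422617 = 2.608704
y(0.5) ≈ 2.6087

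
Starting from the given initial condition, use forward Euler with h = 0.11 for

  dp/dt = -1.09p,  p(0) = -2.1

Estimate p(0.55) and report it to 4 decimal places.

-1.1089

Euler: p_{n+1} = p_n + h·f(t_n, p_n).
t=0.000000, p=-2.100000: f=2.289000 → p ← -2.100000 + 0.11·2.289000 = -1.848210
t=0.110000, p=-1.848210: f=2.014549 → p ← -1.848210 + 0.11·2.014549 = -1.626610
t=0.220000, p=-1.626610: f=1.773004 → p ← -1.626610 + 0.11·1.773004 = -1.431579
t=0.330000, p=-1.431579: f=1.560421 → p ← -1.431579 + 0.11·1.560421 = -1.259933
t=0.440000, p=-1.259933: f=1.373327 → p ← -1.259933 + 0.11·1.373327 = -1.108867
p(0.55) ≈ -1.1089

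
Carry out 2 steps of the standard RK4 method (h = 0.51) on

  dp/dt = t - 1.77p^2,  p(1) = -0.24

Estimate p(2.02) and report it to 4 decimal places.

0.8609

RK4: k1 = f(t_n, p_n); k2 = f(t_n + h/2, p_n + (h/2)·k1); k3 = f(t_n + h/2, p_n + (h/2)·k2); k4 = f(t_n + h, p_n + h·k3); p_{n+1} = p_n + (h/6)·(k1 + 2k2 + 2k3 + k4).
t=1.000000, p=-0.240000:
  k1 = f(1.000000, -0.240000) = 0.898048
  k2 = f(1.255000, -0.010998) = 1.254786
  k3 = f(1.255000, 0.079970) = 1.243680
  k4 = f(1.510000, 0.394277) = 1.234846
  p ← -0.240000 + (0.51/6)·(k1 + 2k2 + 2k3 + k4) = 0.366035
t=1.510000, p=0.366035:
  k1 = f(1.510000, 0.366035) = 1.272852
  k2 = f(1.765000, 0.690613) = 0.920806
  k3 = f(1.765000, 0.600841) = 1.126013
  k4 = f(2.020000, 0.940302) = 0.455024
  p ← 0.366035 + (0.51/6)·(k1 + 2k2 + 2k3 + k4) = 0.860864
p(2.02) ≈ 0.8609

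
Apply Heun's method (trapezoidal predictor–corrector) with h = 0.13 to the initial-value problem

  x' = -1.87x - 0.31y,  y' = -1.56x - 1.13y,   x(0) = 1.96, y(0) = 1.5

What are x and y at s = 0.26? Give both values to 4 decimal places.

1.1546, 0.6073

Heun on (x,y): k1 = f(s_n, state_n); k2 = f(s_n + h, state_n + h·k1); state_{n+1} = state_n + (h/2)·(k1 + k2).
0.000000: (1.960000, 1.500000)
  k1 = (-4.130200, -4.752600)
  predictor → (1.423074, 0.882162)
  k2 = (-2.934619, -3.216838)
  → (1.500787, 0.981986)
0.130000: (1.500787, 0.981986)
  k1 = (-3.110887, -3.450872)
  predictor → (1.096371, 0.533373)
  k2 = (-2.215560, -2.313051)
  → (1.154568, 0.607331)
(x(0.26), y(0.26)) ≈ (1.1546, 0.6073)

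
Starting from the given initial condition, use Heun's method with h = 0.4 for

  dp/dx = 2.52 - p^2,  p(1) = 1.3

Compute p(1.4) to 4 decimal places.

1.4373

Heun: k1 = f(x_n, p_n); k2 = f(x_n + h, p_n + h·k1); p_{n+1} = p_n + (h/2)·(k1 + k2).
x=1.000000, p=1.300000:
  k1 = f(1.000000, 1.300000) = 0.830000
  k2 = f(1.400000, 1.632000) = -0.143424
  p ← 1.300000 + (0.4/2)·(0.830000 + (-0.143424)) = 1.437315
p(1.4) ≈ 1.4373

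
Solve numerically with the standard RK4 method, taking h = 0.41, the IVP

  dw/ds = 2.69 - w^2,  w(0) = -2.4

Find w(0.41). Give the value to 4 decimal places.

RK4: k1 = f(s_n, w_n); k2 = f(s_n + h/2, w_n + (h/2)·k1); k3 = f(s_n + h/2, w_n + (h/2)·k2); k4 = f(s_n + h, w_n + h·k3); w_{n+1} = w_n + (h/6)·(k1 + 2k2 + 2k3 + k4).
s=0.000000, w=-2.400000:
  k1 = f(0.000000, -2.400000) = -3.070000
  k2 = f(0.205000, -3.029350) = -6.486961
  k3 = f(0.205000, -3.729827) = -11.221610
  k4 = f(0.410000, -7.000860) = -46.322043
  w ← -2.400000 + (0.41/6)·(k1 + 2k2 + 2k3 + k4) = -8.195294
w(0.41) ≈ -8.1953

-8.1953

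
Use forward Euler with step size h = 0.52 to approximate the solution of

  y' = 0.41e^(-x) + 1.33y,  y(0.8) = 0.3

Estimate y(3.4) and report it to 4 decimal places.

Euler: y_{n+1} = y_n + h·f(x_n, y_n).
x=0.800000, y=0.300000: f=0.583225 → y ← 0.300000 + 0.52·0.583225 = 0.603277
x=1.320000, y=0.603277: f=0.911884 → y ← 0.603277 + 0.52·0.911884 = 1.077457
x=1.840000, y=1.077457: f=1.498132 → y ← 1.077457 + 0.52·1.498132 = 1.856485
x=2.360000, y=1.856485: f=2.507838 → y ← 1.856485 + 0.52·2.507838 = 3.160561
x=2.880000, y=3.160561: f=4.226561 → y ← 3.160561 + 0.52·4.226561 = 5.358373
y(3.4) ≈ 5.3584

5.3584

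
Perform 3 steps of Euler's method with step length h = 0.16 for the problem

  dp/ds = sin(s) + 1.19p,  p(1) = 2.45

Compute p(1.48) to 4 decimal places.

4.6532

Euler: p_{n+1} = p_n + h·f(s_n, p_n).
s=1.000000, p=2.450000: f=3.756971 → p ← 2.450000 + 0.16·3.756971 = 3.051115
s=1.160000, p=3.051115: f=4.547630 → p ← 3.051115 + 0.16·4.547630 = 3.778736
s=1.320000, p=3.778736: f=5.465411 → p ← 3.778736 + 0.16·5.465411 = 4.653202
p(1.48) ≈ 4.6532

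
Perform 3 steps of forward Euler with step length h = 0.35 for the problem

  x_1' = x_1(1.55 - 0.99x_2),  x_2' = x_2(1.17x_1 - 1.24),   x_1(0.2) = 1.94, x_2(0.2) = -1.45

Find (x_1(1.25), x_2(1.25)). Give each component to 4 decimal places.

26.8440, -18.0721

Euler on (x_1,x_2): x_1_{n+1} = x_1_n + h·x_1', x_2_{n+1} = x_2_n + h·x_2'.
0.200000: (1.940000, -1.450000); f=(5.791870, -1.493210) → (3.967154, -1.972623)
0.550000: (3.967154, -1.972623); f=(13.896535, -6.710018) → (8.830942, -4.321130)
0.900000: (8.830942, -4.321130); f=(51.466009, -39.288585) → (26.844045, -18.072135)
(x_1(1.25), x_2(1.25)) ≈ (26.8440, -18.0721)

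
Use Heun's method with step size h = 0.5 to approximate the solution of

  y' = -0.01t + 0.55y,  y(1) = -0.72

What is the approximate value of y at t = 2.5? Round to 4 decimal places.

-1.6665

Heun: k1 = f(t_n, y_n); k2 = f(t_n + h, y_n + h·k1); y_{n+1} = y_n + (h/2)·(k1 + k2).
t=1.000000, y=-0.720000:
  k1 = f(1.000000, -0.720000) = -0.406000
  k2 = f(1.500000, -0.923000) = -0.522650
  y ← -0.720000 + (0.5/2)·(-0.406000 + (-0.522650)) = -0.952163
t=1.500000, y=-0.952163:
  k1 = f(1.500000, -0.952163) = -0.538689
  k2 = f(2.000000, -1.221507) = -0.691829
  y ← -0.952163 + (0.5/2)·(-0.538689 + (-0.691829)) = -1.259792
t=2.000000, y=-1.259792:
  k1 = f(2.000000, -1.259792) = -0.712886
  k2 = f(2.500000, -1.616235) = -0.913929
  y ← -1.259792 + (0.5/2)·(-0.712886 + (-0.913929)) = -1.666496
y(2.5) ≈ -1.6665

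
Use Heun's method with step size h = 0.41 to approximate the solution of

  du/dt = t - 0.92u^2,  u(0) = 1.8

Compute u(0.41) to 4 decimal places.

1.2100

Heun: k1 = f(t_n, u_n); k2 = f(t_n + h, u_n + h·k1); u_{n+1} = u_n + (h/2)·(k1 + k2).
t=0.000000, u=1.800000:
  k1 = f(0.000000, 1.800000) = -2.980800
  k2 = f(0.410000, 0.577872) = 0.102779
  u ← 1.800000 + (0.41/2)·(-2.980800 + 0.102779) = 1.210006
u(0.41) ≈ 1.2100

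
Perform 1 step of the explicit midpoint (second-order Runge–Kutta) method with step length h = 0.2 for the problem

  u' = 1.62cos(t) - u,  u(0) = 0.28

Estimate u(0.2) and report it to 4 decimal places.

0.5196

Midpoint: k1 = f(t_n, u_n); k2 = f(t_n + h/2, u_n + (h/2)·k1); u_{n+1} = u_n + h·k2.
t=0.000000, u=0.280000:
  k1 = f(0.000000, 0.280000) = 1.340000
  k2 = f(0.100000, 0.414000) = 1.197907
  u ← 0.280000 + 0.2·1.197907 = 0.519581
u(0.2) ≈ 0.5196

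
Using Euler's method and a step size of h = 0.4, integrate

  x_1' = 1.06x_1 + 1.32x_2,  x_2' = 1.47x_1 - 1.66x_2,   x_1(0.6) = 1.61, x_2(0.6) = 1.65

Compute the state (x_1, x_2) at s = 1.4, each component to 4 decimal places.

5.2979, 2.3647

Euler on (x_1,x_2): x_1_{n+1} = x_1_n + h·x_1', x_2_{n+1} = x_2_n + h·x_2'.
0.600000: (1.610000, 1.650000); f=(3.884600, -0.372300) → (3.163840, 1.501080)
1.000000: (3.163840, 1.501080); f=(5.335096, 2.159052) → (5.297878, 2.364701)
(x_1(1.4), x_2(1.4)) ≈ (5.2979, 2.3647)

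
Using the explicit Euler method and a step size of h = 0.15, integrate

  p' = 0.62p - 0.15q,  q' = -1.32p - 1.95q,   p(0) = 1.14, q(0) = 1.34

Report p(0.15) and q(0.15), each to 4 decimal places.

Euler on (p,q): p_{n+1} = p_n + h·p', q_{n+1} = q_n + h·q'.
0.000000: (1.140000, 1.340000); f=(0.505800, -4.117800) → (1.215870, 0.722330)
(p(0.15), q(0.15)) ≈ (1.2159, 0.7223)

1.2159, 0.7223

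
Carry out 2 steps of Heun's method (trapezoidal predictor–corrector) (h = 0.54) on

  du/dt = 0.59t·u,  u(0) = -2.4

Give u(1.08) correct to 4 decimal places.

Heun: k1 = f(t_n, u_n); k2 = f(t_n + h, u_n + h·k1); u_{n+1} = u_n + (h/2)·(k1 + k2).
t=0.000000, u=-2.400000:
  k1 = f(0.000000, -2.400000) = 0.000000
  k2 = f(0.540000, -2.400000) = -0.764640
  u ← -2.400000 + (0.54/2)·(0.000000 + (-0.764640)) = -2.606453
t=0.540000, u=-2.606453:
  k1 = f(0.540000, -2.606453) = -0.830416
  k2 = f(1.080000, -3.054877) = -1.946568
  u ← -2.606453 + (0.54/2)·(-0.830416 + (-1.946568)) = -3.356238
u(1.08) ≈ -3.3562

-3.3562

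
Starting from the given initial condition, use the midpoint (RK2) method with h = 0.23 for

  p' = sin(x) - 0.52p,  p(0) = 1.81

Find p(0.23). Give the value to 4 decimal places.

Midpoint: k1 = f(x_n, p_n); k2 = f(x_n + h/2, p_n + (h/2)·k1); p_{n+1} = p_n + h·k2.
x=0.000000, p=1.810000:
  k1 = f(0.000000, 1.810000) = -0.941200
  k2 = f(0.115000, 1.701762) = -0.770170
  p ← 1.810000 + 0.23·(-0.770170) = 1.632861
p(0.23) ≈ 1.6329

1.6329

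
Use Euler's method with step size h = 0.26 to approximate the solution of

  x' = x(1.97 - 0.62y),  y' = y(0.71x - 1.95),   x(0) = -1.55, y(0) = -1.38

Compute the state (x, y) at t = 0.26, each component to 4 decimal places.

-2.6887, -0.2855

Euler on (x,y): x_{n+1} = x_n + h·x', y_{n+1} = y_n + h·y'.
0.000000: (-1.550000, -1.380000); f=(-4.379680, 4.209690) → (-2.688717, -0.285481)
(x(0.26), y(0.26)) ≈ (-2.6887, -0.2855)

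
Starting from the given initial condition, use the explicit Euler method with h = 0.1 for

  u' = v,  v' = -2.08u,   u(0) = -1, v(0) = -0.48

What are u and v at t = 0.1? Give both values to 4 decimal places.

-1.0480, -0.2720

Euler on (u,v): u_{n+1} = u_n + h·u', v_{n+1} = v_n + h·v'.
0.000000: (-1.000000, -0.480000); f=(-0.480000, 2.080000) → (-1.048000, -0.272000)
(u(0.1), v(0.1)) ≈ (-1.0480, -0.2720)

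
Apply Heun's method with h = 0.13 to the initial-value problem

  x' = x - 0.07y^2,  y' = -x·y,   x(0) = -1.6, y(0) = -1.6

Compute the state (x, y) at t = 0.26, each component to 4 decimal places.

Heun on (x,y): k1 = f(t_n, state_n); k2 = f(t_n + h, state_n + h·k1); state_{n+1} = state_n + (h/2)·(k1 + k2).
0.000000: (-1.600000, -1.600000)
  k1 = (-1.779200, -2.560000)
  predictor → (-1.831296, -1.932800)
  k2 = (-2.092796, -3.539529)
  → (-1.851680, -1.996469)
0.130000: (-1.851680, -1.996469)
  k1 = (-2.130692, -3.696822)
  predictor → (-2.128670, -2.477056)
  k2 = (-2.558176, -5.272835)
  → (-2.156456, -2.579497)
(x(0.26), y(0.26)) ≈ (-2.1565, -2.5795)

-2.1565, -2.5795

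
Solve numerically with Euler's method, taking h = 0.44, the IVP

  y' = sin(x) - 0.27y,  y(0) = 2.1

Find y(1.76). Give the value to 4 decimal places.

2.1368

Euler: y_{n+1} = y_n + h·f(x_n, y_n).
x=0.000000, y=2.100000: f=-0.567000 → y ← 2.100000 + 0.44·(-0.567000) = 1.850520
x=0.440000, y=1.850520: f=-0.073701 → y ← 1.850520 + 0.44·(-0.073701) = 1.818092
x=0.880000, y=1.818092: f=0.279854 → y ← 1.818092 + 0.44·0.279854 = 1.941227
x=1.320000, y=1.941227: f=0.444584 → y ← 1.941227 + 0.44·0.444584 = 2.136844
y(1.76) ≈ 2.1368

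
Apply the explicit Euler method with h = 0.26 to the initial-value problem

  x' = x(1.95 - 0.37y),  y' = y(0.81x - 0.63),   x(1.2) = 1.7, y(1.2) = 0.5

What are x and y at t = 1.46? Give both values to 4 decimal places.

2.4801, 0.5971

Euler on (x,y): x_{n+1} = x_n + h·x', y_{n+1} = y_n + h·y'.
1.200000: (1.700000, 0.500000); f=(3.000500, 0.373500) → (2.480130, 0.597110)
(x(1.46), y(1.46)) ≈ (2.4801, 0.5971)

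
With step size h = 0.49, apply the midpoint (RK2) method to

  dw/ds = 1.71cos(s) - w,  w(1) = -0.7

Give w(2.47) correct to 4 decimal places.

-0.6376

Midpoint: k1 = f(s_n, w_n); k2 = f(s_n + h/2, w_n + (h/2)·k1); w_{n+1} = w_n + h·k2.
s=1.000000, w=-0.700000:
  k1 = f(1.000000, -0.700000) = 1.623917
  k2 = f(1.245000, -0.302140) = 0.849449
  w ← -0.700000 + 0.49·0.849449 = -0.283770
s=1.490000, w=-0.283770:
  k1 = f(1.490000, -0.283770) = 0.421782
  k2 = f(1.735000, -0.180434) = -0.099094
  w ← -0.283770 + 0.49·(-0.099094) = -0.332326
s=1.980000, w=-0.332326:
  k1 = f(1.980000, -0.332326) = -0.348046
  k2 = f(2.225000, -0.417598) = -0.622984
  w ← -0.332326 + 0.49·(-0.622984) = -0.637589
w(2.47) ≈ -0.6376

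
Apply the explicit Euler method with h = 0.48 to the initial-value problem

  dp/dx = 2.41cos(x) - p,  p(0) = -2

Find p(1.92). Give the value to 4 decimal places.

0.7897

Euler: p_{n+1} = p_n + h·f(x_n, p_n).
x=0.000000, p=-2.000000: f=4.410000 → p ← -2.000000 + 0.48·4.410000 = 0.116800
x=0.480000, p=0.116800: f=2.020858 → p ← 0.116800 + 0.48·2.020858 = 1.086812
x=0.960000, p=1.086812: f=0.295371 → p ← 1.086812 + 0.48·0.295371 = 1.228590
x=1.440000, p=1.228590: f=-0.914269 → p ← 1.228590 + 0.48·(-0.914269) = 0.789741
p(1.92) ≈ 0.7897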